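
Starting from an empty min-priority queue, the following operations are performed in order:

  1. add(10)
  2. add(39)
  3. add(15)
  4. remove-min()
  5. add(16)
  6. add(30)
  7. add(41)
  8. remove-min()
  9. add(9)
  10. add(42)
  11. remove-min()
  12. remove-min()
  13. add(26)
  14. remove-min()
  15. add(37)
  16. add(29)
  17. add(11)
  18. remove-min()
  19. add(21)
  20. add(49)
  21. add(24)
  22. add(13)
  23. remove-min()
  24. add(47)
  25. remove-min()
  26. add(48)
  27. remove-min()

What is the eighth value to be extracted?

21

insert 10 → {10}
insert 39 → {10, 39}
insert 15 → {10, 15, 39}
remove-min → 10; now {15, 39}
insert 16 → {15, 16, 39}
insert 30 → {15, 16, 30, 39}
insert 41 → {15, 16, 30, 39, 41}
remove-min → 15; now {16, 30, 39, 41}
insert 9 → {9, 16, 30, 39, 41}
insert 42 → {9, 16, 30, 39, 41, 42}
remove-min → 9; now {16, 30, 39, 41, 42}
remove-min → 16; now {30, 39, 41, 42}
insert 26 → {26, 30, 39, 41, 42}
remove-min → 26; now {30, 39, 41, 42}
insert 37 → {30, 37, 39, 41, 42}
insert 29 → {29, 30, 37, 39, 41, 42}
insert 11 → {11, 29, 30, 37, 39, 41, 42}
remove-min → 11; now {29, 30, 37, 39, 41, 42}
insert 21 → {21, 29, 30, 37, 39, 41, 42}
insert 49 → {21, 29, 30, 37, 39, 41, 42, 49}
insert 24 → {21, 24, 29, 30, 37, 39, 41, 42, 49}
insert 13 → {13, 21, 24, 29, 30, 37, 39, 41, 42, 49}
remove-min → 13; now {21, 24, 29, 30, 37, 39, 41, 42, 49}
insert 47 → {21, 24, 29, 30, 37, 39, 41, 42, 47, 49}
remove-min → 21; now {24, 29, 30, 37, 39, 41, 42, 47, 49}
insert 48 → {24, 29, 30, 37, 39, 41, 42, 47, 48, 49}
remove-min → 24; now {29, 30, 37, 39, 41, 42, 47, 48, 49}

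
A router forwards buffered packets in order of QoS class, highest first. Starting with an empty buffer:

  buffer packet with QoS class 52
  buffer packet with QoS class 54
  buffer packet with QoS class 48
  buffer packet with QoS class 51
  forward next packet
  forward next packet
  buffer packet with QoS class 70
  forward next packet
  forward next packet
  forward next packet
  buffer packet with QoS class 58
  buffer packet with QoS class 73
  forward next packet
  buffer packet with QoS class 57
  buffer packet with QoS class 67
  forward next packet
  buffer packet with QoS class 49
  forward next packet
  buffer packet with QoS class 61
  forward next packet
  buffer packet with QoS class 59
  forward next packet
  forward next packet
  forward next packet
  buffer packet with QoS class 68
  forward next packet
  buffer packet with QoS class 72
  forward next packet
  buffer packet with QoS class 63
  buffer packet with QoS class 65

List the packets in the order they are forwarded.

insert 52 → {52}
insert 54 → {54, 52}
insert 48 → {54, 52, 48}
insert 51 → {54, 52, 51, 48}
forward next packet → 54; now {52, 51, 48}
forward next packet → 52; now {51, 48}
insert 70 → {70, 51, 48}
forward next packet → 70; now {51, 48}
forward next packet → 51; now {48}
forward next packet → 48; now {}
insert 58 → {58}
insert 73 → {73, 58}
forward next packet → 73; now {58}
insert 57 → {58, 57}
insert 67 → {67, 58, 57}
forward next packet → 67; now {58, 57}
insert 49 → {58, 57, 49}
forward next packet → 58; now {57, 49}
insert 61 → {61, 57, 49}
forward next packet → 61; now {57, 49}
insert 59 → {59, 57, 49}
forward next packet → 59; now {57, 49}
forward next packet → 57; now {49}
forward next packet → 49; now {}
insert 68 → {68}
forward next packet → 68; now {}
insert 72 → {72}
forward next packet → 72; now {}
insert 63 → {63}
insert 65 → {65, 63}

54, 52, 70, 51, 48, 73, 67, 58, 61, 59, 57, 49, 68, 72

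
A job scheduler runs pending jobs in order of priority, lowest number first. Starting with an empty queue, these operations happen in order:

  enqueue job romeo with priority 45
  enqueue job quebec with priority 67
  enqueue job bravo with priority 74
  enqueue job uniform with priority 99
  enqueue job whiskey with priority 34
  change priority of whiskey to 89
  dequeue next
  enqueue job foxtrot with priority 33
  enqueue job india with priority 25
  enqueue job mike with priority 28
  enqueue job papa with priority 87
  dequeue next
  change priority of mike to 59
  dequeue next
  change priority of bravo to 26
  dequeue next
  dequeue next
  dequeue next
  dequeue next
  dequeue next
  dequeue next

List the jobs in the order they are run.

add romeo (priority 45) → {romeo:45}
add quebec (priority 67) → {romeo:45, quebec:67}
add bravo (priority 74) → {romeo:45, quebec:67, bravo:74}
add uniform (priority 99) → {romeo:45, quebec:67, bravo:74, uniform:99}
add whiskey (priority 34) → {whiskey:34, romeo:45, quebec:67, bravo:74, uniform:99}
update whiskey to priority 89 → {romeo:45, quebec:67, bravo:74, whiskey:89, uniform:99}
dequeue next → romeo; now {quebec:67, bravo:74, whiskey:89, uniform:99}
add foxtrot (priority 33) → {foxtrot:33, quebec:67, bravo:74, whiskey:89, uniform:99}
add india (priority 25) → {india:25, foxtrot:33, quebec:67, bravo:74, whiskey:89, uniform:99}
add mike (priority 28) → {india:25, mike:28, foxtrot:33, quebec:67, bravo:74, whiskey:89, uniform:99}
add papa (priority 87) → {india:25, mike:28, foxtrot:33, quebec:67, bravo:74, papa:87, whiskey:89, uniform:99}
dequeue next → india; now {mike:28, foxtrot:33, quebec:67, bravo:74, papa:87, whiskey:89, uniform:99}
update mike to priority 59 → {foxtrot:33, mike:59, quebec:67, bravo:74, papa:87, whiskey:89, uniform:99}
dequeue next → foxtrot; now {mike:59, quebec:67, bravo:74, papa:87, whiskey:89, uniform:99}
update bravo to priority 26 → {bravo:26, mike:59, quebec:67, papa:87, whiskey:89, uniform:99}
dequeue next → bravo; now {mike:59, quebec:67, papa:87, whiskey:89, uniform:99}
dequeue next → mike; now {quebec:67, papa:87, whiskey:89, uniform:99}
dequeue next → quebec; now {papa:87, whiskey:89, uniform:99}
dequeue next → papa; now {whiskey:89, uniform:99}
dequeue next → whiskey; now {uniform:99}
dequeue next → uniform; now {}

[romeo, india, foxtrot, bravo, mike, quebec, papa, whiskey, uniform]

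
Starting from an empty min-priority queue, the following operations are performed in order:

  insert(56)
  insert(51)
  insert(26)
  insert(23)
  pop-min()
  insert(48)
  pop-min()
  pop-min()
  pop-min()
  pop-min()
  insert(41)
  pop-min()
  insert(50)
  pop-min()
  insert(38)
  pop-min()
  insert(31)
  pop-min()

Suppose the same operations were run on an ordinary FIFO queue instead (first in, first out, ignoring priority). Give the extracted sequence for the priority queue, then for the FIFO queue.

priority queue: 23 → 26 → 48 → 51 → 56 → 41 → 50 → 38 → 31; FIFO queue: 56, 51, 26, 23, 48, 41, 50, 38, 31

insert 56 → {56}
insert 51 → {51, 56}
insert 26 → {26, 51, 56}
insert 23 → {23, 26, 51, 56}
pop-min → 23; now {26, 51, 56}
insert 48 → {26, 48, 51, 56}
pop-min → 26; now {48, 51, 56}
pop-min → 48; now {51, 56}
pop-min → 51; now {56}
pop-min → 56; now {}
insert 41 → {41}
pop-min → 41; now {}
insert 50 → {50}
pop-min → 50; now {}
insert 38 → {38}
pop-min → 38; now {}
insert 31 → {31}
pop-min → 31; now {}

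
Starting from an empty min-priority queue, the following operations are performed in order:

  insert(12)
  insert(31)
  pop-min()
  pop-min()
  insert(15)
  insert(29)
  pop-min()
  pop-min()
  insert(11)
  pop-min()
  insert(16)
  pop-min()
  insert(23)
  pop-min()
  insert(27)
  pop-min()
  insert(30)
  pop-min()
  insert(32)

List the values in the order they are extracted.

[12, 31, 15, 29, 11, 16, 23, 27, 30]

insert 12 → {12}
insert 31 → {12, 31}
pop-min → 12; now {31}
pop-min → 31; now {}
insert 15 → {15}
insert 29 → {15, 29}
pop-min → 15; now {29}
pop-min → 29; now {}
insert 11 → {11}
pop-min → 11; now {}
insert 16 → {16}
pop-min → 16; now {}
insert 23 → {23}
pop-min → 23; now {}
insert 27 → {27}
pop-min → 27; now {}
insert 30 → {30}
pop-min → 30; now {}
insert 32 → {32}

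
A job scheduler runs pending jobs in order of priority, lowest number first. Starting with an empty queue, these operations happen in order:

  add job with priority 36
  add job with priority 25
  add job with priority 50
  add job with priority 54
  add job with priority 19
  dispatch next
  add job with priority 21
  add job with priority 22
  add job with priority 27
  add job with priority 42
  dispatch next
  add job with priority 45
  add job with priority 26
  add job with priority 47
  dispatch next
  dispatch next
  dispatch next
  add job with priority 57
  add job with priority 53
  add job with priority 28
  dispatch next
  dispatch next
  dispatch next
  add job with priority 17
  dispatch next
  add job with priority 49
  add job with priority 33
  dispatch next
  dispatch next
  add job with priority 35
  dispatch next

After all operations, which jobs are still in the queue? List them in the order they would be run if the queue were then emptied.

insert 36 → {36}
insert 25 → {25, 36}
insert 50 → {25, 36, 50}
insert 54 → {25, 36, 50, 54}
insert 19 → {19, 25, 36, 50, 54}
dispatch next → 19; now {25, 36, 50, 54}
insert 21 → {21, 25, 36, 50, 54}
insert 22 → {21, 22, 25, 36, 50, 54}
insert 27 → {21, 22, 25, 27, 36, 50, 54}
insert 42 → {21, 22, 25, 27, 36, 42, 50, 54}
dispatch next → 21; now {22, 25, 27, 36, 42, 50, 54}
insert 45 → {22, 25, 27, 36, 42, 45, 50, 54}
insert 26 → {22, 25, 26, 27, 36, 42, 45, 50, 54}
insert 47 → {22, 25, 26, 27, 36, 42, 45, 47, 50, 54}
dispatch next → 22; now {25, 26, 27, 36, 42, 45, 47, 50, 54}
dispatch next → 25; now {26, 27, 36, 42, 45, 47, 50, 54}
dispatch next → 26; now {27, 36, 42, 45, 47, 50, 54}
insert 57 → {27, 36, 42, 45, 47, 50, 54, 57}
insert 53 → {27, 36, 42, 45, 47, 50, 53, 54, 57}
insert 28 → {27, 28, 36, 42, 45, 47, 50, 53, 54, 57}
dispatch next → 27; now {28, 36, 42, 45, 47, 50, 53, 54, 57}
dispatch next → 28; now {36, 42, 45, 47, 50, 53, 54, 57}
dispatch next → 36; now {42, 45, 47, 50, 53, 54, 57}
insert 17 → {17, 42, 45, 47, 50, 53, 54, 57}
dispatch next → 17; now {42, 45, 47, 50, 53, 54, 57}
insert 49 → {42, 45, 47, 49, 50, 53, 54, 57}
insert 33 → {33, 42, 45, 47, 49, 50, 53, 54, 57}
dispatch next → 33; now {42, 45, 47, 49, 50, 53, 54, 57}
dispatch next → 42; now {45, 47, 49, 50, 53, 54, 57}
insert 35 → {35, 45, 47, 49, 50, 53, 54, 57}
dispatch next → 35; now {45, 47, 49, 50, 53, 54, 57}

45 → 47 → 49 → 50 → 53 → 54 → 57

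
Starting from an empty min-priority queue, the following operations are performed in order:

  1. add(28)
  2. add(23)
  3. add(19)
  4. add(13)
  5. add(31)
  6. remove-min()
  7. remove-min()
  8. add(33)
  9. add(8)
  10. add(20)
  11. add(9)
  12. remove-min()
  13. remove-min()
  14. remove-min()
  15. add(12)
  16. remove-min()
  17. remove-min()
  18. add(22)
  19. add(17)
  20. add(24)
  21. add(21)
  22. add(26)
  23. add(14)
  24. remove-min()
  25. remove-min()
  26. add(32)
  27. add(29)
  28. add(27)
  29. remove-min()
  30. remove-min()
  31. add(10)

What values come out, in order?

[13, 19, 8, 9, 20, 12, 23, 14, 17, 21, 22]

insert 28 → {28}
insert 23 → {23, 28}
insert 19 → {19, 23, 28}
insert 13 → {13, 19, 23, 28}
insert 31 → {13, 19, 23, 28, 31}
remove-min → 13; now {19, 23, 28, 31}
remove-min → 19; now {23, 28, 31}
insert 33 → {23, 28, 31, 33}
insert 8 → {8, 23, 28, 31, 33}
insert 20 → {8, 20, 23, 28, 31, 33}
insert 9 → {8, 9, 20, 23, 28, 31, 33}
remove-min → 8; now {9, 20, 23, 28, 31, 33}
remove-min → 9; now {20, 23, 28, 31, 33}
remove-min → 20; now {23, 28, 31, 33}
insert 12 → {12, 23, 28, 31, 33}
remove-min → 12; now {23, 28, 31, 33}
remove-min → 23; now {28, 31, 33}
insert 22 → {22, 28, 31, 33}
insert 17 → {17, 22, 28, 31, 33}
insert 24 → {17, 22, 24, 28, 31, 33}
insert 21 → {17, 21, 22, 24, 28, 31, 33}
insert 26 → {17, 21, 22, 24, 26, 28, 31, 33}
insert 14 → {14, 17, 21, 22, 24, 26, 28, 31, 33}
remove-min → 14; now {17, 21, 22, 24, 26, 28, 31, 33}
remove-min → 17; now {21, 22, 24, 26, 28, 31, 33}
insert 32 → {21, 22, 24, 26, 28, 31, 32, 33}
insert 29 → {21, 22, 24, 26, 28, 29, 31, 32, 33}
insert 27 → {21, 22, 24, 26, 27, 28, 29, 31, 32, 33}
remove-min → 21; now {22, 24, 26, 27, 28, 29, 31, 32, 33}
remove-min → 22; now {24, 26, 27, 28, 29, 31, 32, 33}
insert 10 → {10, 24, 26, 27, 28, 29, 31, 32, 33}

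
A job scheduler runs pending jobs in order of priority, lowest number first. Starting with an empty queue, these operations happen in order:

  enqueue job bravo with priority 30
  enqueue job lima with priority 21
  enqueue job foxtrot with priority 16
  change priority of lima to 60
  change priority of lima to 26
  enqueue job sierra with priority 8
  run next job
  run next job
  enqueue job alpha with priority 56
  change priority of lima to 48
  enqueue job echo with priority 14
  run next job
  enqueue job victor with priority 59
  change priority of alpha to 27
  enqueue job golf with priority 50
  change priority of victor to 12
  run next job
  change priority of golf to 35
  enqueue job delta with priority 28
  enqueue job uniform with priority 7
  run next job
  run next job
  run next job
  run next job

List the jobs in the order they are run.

sierra, foxtrot, echo, victor, uniform, alpha, delta, bravo

add bravo (priority 30) → {bravo:30}
add lima (priority 21) → {lima:21, bravo:30}
add foxtrot (priority 16) → {foxtrot:16, lima:21, bravo:30}
update lima to priority 60 → {foxtrot:16, bravo:30, lima:60}
update lima to priority 26 → {foxtrot:16, lima:26, bravo:30}
add sierra (priority 8) → {sierra:8, foxtrot:16, lima:26, bravo:30}
run next job → sierra; now {foxtrot:16, lima:26, bravo:30}
run next job → foxtrot; now {lima:26, bravo:30}
add alpha (priority 56) → {lima:26, bravo:30, alpha:56}
update lima to priority 48 → {bravo:30, lima:48, alpha:56}
add echo (priority 14) → {echo:14, bravo:30, lima:48, alpha:56}
run next job → echo; now {bravo:30, lima:48, alpha:56}
add victor (priority 59) → {bravo:30, lima:48, alpha:56, victor:59}
update alpha to priority 27 → {alpha:27, bravo:30, lima:48, victor:59}
add golf (priority 50) → {alpha:27, bravo:30, lima:48, golf:50, victor:59}
update victor to priority 12 → {victor:12, alpha:27, bravo:30, lima:48, golf:50}
run next job → victor; now {alpha:27, bravo:30, lima:48, golf:50}
update golf to priority 35 → {alpha:27, bravo:30, golf:35, lima:48}
add delta (priority 28) → {alpha:27, delta:28, bravo:30, golf:35, lima:48}
add uniform (priority 7) → {uniform:7, alpha:27, delta:28, bravo:30, golf:35, lima:48}
run next job → uniform; now {alpha:27, delta:28, bravo:30, golf:35, lima:48}
run next job → alpha; now {delta:28, bravo:30, golf:35, lima:48}
run next job → delta; now {bravo:30, golf:35, lima:48}
run next job → bravo; now {golf:35, lima:48}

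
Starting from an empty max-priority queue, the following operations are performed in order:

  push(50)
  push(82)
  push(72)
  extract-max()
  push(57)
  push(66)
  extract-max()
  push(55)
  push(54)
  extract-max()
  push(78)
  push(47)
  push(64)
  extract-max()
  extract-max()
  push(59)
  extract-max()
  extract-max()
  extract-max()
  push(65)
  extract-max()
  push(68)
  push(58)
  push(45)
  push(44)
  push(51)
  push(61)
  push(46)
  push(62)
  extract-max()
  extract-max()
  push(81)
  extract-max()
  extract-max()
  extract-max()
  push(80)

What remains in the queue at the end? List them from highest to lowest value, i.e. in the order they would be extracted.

insert 50 → {50}
insert 82 → {82, 50}
insert 72 → {82, 72, 50}
extract-max → 82; now {72, 50}
insert 57 → {72, 57, 50}
insert 66 → {72, 66, 57, 50}
extract-max → 72; now {66, 57, 50}
insert 55 → {66, 57, 55, 50}
insert 54 → {66, 57, 55, 54, 50}
extract-max → 66; now {57, 55, 54, 50}
insert 78 → {78, 57, 55, 54, 50}
insert 47 → {78, 57, 55, 54, 50, 47}
insert 64 → {78, 64, 57, 55, 54, 50, 47}
extract-max → 78; now {64, 57, 55, 54, 50, 47}
extract-max → 64; now {57, 55, 54, 50, 47}
insert 59 → {59, 57, 55, 54, 50, 47}
extract-max → 59; now {57, 55, 54, 50, 47}
extract-max → 57; now {55, 54, 50, 47}
extract-max → 55; now {54, 50, 47}
insert 65 → {65, 54, 50, 47}
extract-max → 65; now {54, 50, 47}
insert 68 → {68, 54, 50, 47}
insert 58 → {68, 58, 54, 50, 47}
insert 45 → {68, 58, 54, 50, 47, 45}
insert 44 → {68, 58, 54, 50, 47, 45, 44}
insert 51 → {68, 58, 54, 51, 50, 47, 45, 44}
insert 61 → {68, 61, 58, 54, 51, 50, 47, 45, 44}
insert 46 → {68, 61, 58, 54, 51, 50, 47, 46, 45, 44}
insert 62 → {68, 62, 61, 58, 54, 51, 50, 47, 46, 45, 44}
extract-max → 68; now {62, 61, 58, 54, 51, 50, 47, 46, 45, 44}
extract-max → 62; now {61, 58, 54, 51, 50, 47, 46, 45, 44}
insert 81 → {81, 61, 58, 54, 51, 50, 47, 46, 45, 44}
extract-max → 81; now {61, 58, 54, 51, 50, 47, 46, 45, 44}
extract-max → 61; now {58, 54, 51, 50, 47, 46, 45, 44}
extract-max → 58; now {54, 51, 50, 47, 46, 45, 44}
insert 80 → {80, 54, 51, 50, 47, 46, 45, 44}

80 → 54 → 51 → 50 → 47 → 46 → 45 → 44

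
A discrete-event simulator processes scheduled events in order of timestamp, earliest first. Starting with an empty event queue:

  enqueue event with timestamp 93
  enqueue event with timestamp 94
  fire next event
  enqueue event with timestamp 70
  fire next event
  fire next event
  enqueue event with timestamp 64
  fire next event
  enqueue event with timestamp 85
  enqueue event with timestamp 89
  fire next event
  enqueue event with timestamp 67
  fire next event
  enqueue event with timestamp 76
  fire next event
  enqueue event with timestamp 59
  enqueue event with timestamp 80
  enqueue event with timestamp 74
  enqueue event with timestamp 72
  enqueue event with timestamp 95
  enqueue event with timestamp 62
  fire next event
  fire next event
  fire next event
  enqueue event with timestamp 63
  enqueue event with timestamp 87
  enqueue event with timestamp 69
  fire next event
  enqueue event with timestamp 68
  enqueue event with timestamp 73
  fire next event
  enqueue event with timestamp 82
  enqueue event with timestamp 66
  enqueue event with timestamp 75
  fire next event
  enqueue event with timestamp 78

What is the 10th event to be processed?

insert 93 → {93}
insert 94 → {93, 94}
fire next event → 93; now {94}
insert 70 → {70, 94}
fire next event → 70; now {94}
fire next event → 94; now {}
insert 64 → {64}
fire next event → 64; now {}
insert 85 → {85}
insert 89 → {85, 89}
fire next event → 85; now {89}
insert 67 → {67, 89}
fire next event → 67; now {89}
insert 76 → {76, 89}
fire next event → 76; now {89}
insert 59 → {59, 89}
insert 80 → {59, 80, 89}
insert 74 → {59, 74, 80, 89}
insert 72 → {59, 72, 74, 80, 89}
insert 95 → {59, 72, 74, 80, 89, 95}
insert 62 → {59, 62, 72, 74, 80, 89, 95}
fire next event → 59; now {62, 72, 74, 80, 89, 95}
fire next event → 62; now {72, 74, 80, 89, 95}
fire next event → 72; now {74, 80, 89, 95}
insert 63 → {63, 74, 80, 89, 95}
insert 87 → {63, 74, 80, 87, 89, 95}
insert 69 → {63, 69, 74, 80, 87, 89, 95}
fire next event → 63; now {69, 74, 80, 87, 89, 95}
insert 68 → {68, 69, 74, 80, 87, 89, 95}
insert 73 → {68, 69, 73, 74, 80, 87, 89, 95}
fire next event → 68; now {69, 73, 74, 80, 87, 89, 95}
insert 82 → {69, 73, 74, 80, 82, 87, 89, 95}
insert 66 → {66, 69, 73, 74, 80, 82, 87, 89, 95}
insert 75 → {66, 69, 73, 74, 75, 80, 82, 87, 89, 95}
fire next event → 66; now {69, 73, 74, 75, 80, 82, 87, 89, 95}
insert 78 → {69, 73, 74, 75, 78, 80, 82, 87, 89, 95}

72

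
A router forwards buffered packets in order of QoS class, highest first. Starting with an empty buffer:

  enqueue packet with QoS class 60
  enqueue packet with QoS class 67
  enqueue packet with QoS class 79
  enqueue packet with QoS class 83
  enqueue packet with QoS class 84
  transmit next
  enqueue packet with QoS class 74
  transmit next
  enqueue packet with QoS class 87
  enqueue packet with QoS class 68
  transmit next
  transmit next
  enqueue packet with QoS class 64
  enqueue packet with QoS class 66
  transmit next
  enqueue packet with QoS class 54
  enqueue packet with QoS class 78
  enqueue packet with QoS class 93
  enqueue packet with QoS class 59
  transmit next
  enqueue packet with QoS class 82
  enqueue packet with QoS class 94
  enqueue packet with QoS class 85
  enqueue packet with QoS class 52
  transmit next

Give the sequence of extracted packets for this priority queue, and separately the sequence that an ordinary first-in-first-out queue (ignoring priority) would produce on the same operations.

priority queue: [84, 83, 87, 79, 74, 93, 94]; FIFO queue: 60, 67, 79, 83, 84, 74, 87

insert 60 → {60}
insert 67 → {67, 60}
insert 79 → {79, 67, 60}
insert 83 → {83, 79, 67, 60}
insert 84 → {84, 83, 79, 67, 60}
transmit next → 84; now {83, 79, 67, 60}
insert 74 → {83, 79, 74, 67, 60}
transmit next → 83; now {79, 74, 67, 60}
insert 87 → {87, 79, 74, 67, 60}
insert 68 → {87, 79, 74, 68, 67, 60}
transmit next → 87; now {79, 74, 68, 67, 60}
transmit next → 79; now {74, 68, 67, 60}
insert 64 → {74, 68, 67, 64, 60}
insert 66 → {74, 68, 67, 66, 64, 60}
transmit next → 74; now {68, 67, 66, 64, 60}
insert 54 → {68, 67, 66, 64, 60, 54}
insert 78 → {78, 68, 67, 66, 64, 60, 54}
insert 93 → {93, 78, 68, 67, 66, 64, 60, 54}
insert 59 → {93, 78, 68, 67, 66, 64, 60, 59, 54}
transmit next → 93; now {78, 68, 67, 66, 64, 60, 59, 54}
insert 82 → {82, 78, 68, 67, 66, 64, 60, 59, 54}
insert 94 → {94, 82, 78, 68, 67, 66, 64, 60, 59, 54}
insert 85 → {94, 85, 82, 78, 68, 67, 66, 64, 60, 59, 54}
insert 52 → {94, 85, 82, 78, 68, 67, 66, 64, 60, 59, 54, 52}
transmit next → 94; now {85, 82, 78, 68, 67, 66, 64, 60, 59, 54, 52}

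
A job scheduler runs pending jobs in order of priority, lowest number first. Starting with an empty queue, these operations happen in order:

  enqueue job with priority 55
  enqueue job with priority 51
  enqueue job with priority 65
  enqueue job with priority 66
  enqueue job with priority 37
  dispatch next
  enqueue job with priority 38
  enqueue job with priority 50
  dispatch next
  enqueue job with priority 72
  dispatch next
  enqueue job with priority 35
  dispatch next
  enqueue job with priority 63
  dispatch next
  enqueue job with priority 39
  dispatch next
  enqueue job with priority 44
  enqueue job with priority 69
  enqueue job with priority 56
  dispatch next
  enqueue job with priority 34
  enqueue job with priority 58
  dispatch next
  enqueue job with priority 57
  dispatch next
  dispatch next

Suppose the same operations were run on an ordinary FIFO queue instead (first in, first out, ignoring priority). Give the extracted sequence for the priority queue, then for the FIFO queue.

insert 55 → {55}
insert 51 → {51, 55}
insert 65 → {51, 55, 65}
insert 66 → {51, 55, 65, 66}
insert 37 → {37, 51, 55, 65, 66}
dispatch next → 37; now {51, 55, 65, 66}
insert 38 → {38, 51, 55, 65, 66}
insert 50 → {38, 50, 51, 55, 65, 66}
dispatch next → 38; now {50, 51, 55, 65, 66}
insert 72 → {50, 51, 55, 65, 66, 72}
dispatch next → 50; now {51, 55, 65, 66, 72}
insert 35 → {35, 51, 55, 65, 66, 72}
dispatch next → 35; now {51, 55, 65, 66, 72}
insert 63 → {51, 55, 63, 65, 66, 72}
dispatch next → 51; now {55, 63, 65, 66, 72}
insert 39 → {39, 55, 63, 65, 66, 72}
dispatch next → 39; now {55, 63, 65, 66, 72}
insert 44 → {44, 55, 63, 65, 66, 72}
insert 69 → {44, 55, 63, 65, 66, 69, 72}
insert 56 → {44, 55, 56, 63, 65, 66, 69, 72}
dispatch next → 44; now {55, 56, 63, 65, 66, 69, 72}
insert 34 → {34, 55, 56, 63, 65, 66, 69, 72}
insert 58 → {34, 55, 56, 58, 63, 65, 66, 69, 72}
dispatch next → 34; now {55, 56, 58, 63, 65, 66, 69, 72}
insert 57 → {55, 56, 57, 58, 63, 65, 66, 69, 72}
dispatch next → 55; now {56, 57, 58, 63, 65, 66, 69, 72}
dispatch next → 56; now {57, 58, 63, 65, 66, 69, 72}

priority queue: [37, 38, 50, 35, 51, 39, 44, 34, 55, 56]; FIFO queue: 55 → 51 → 65 → 66 → 37 → 38 → 50 → 72 → 35 → 63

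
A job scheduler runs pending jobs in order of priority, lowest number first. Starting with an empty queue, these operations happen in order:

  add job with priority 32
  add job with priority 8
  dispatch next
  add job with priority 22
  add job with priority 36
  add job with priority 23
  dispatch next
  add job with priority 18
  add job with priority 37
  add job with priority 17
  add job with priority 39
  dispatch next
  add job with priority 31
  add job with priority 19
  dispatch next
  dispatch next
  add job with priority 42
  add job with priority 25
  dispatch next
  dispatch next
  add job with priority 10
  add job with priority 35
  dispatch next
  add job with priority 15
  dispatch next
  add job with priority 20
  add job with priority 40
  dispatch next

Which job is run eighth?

insert 32 → {32}
insert 8 → {8, 32}
dispatch next → 8; now {32}
insert 22 → {22, 32}
insert 36 → {22, 32, 36}
insert 23 → {22, 23, 32, 36}
dispatch next → 22; now {23, 32, 36}
insert 18 → {18, 23, 32, 36}
insert 37 → {18, 23, 32, 36, 37}
insert 17 → {17, 18, 23, 32, 36, 37}
insert 39 → {17, 18, 23, 32, 36, 37, 39}
dispatch next → 17; now {18, 23, 32, 36, 37, 39}
insert 31 → {18, 23, 31, 32, 36, 37, 39}
insert 19 → {18, 19, 23, 31, 32, 36, 37, 39}
dispatch next → 18; now {19, 23, 31, 32, 36, 37, 39}
dispatch next → 19; now {23, 31, 32, 36, 37, 39}
insert 42 → {23, 31, 32, 36, 37, 39, 42}
insert 25 → {23, 25, 31, 32, 36, 37, 39, 42}
dispatch next → 23; now {25, 31, 32, 36, 37, 39, 42}
dispatch next → 25; now {31, 32, 36, 37, 39, 42}
insert 10 → {10, 31, 32, 36, 37, 39, 42}
insert 35 → {10, 31, 32, 35, 36, 37, 39, 42}
dispatch next → 10; now {31, 32, 35, 36, 37, 39, 42}
insert 15 → {15, 31, 32, 35, 36, 37, 39, 42}
dispatch next → 15; now {31, 32, 35, 36, 37, 39, 42}
insert 20 → {20, 31, 32, 35, 36, 37, 39, 42}
insert 40 → {20, 31, 32, 35, 36, 37, 39, 40, 42}
dispatch next → 20; now {31, 32, 35, 36, 37, 39, 40, 42}

10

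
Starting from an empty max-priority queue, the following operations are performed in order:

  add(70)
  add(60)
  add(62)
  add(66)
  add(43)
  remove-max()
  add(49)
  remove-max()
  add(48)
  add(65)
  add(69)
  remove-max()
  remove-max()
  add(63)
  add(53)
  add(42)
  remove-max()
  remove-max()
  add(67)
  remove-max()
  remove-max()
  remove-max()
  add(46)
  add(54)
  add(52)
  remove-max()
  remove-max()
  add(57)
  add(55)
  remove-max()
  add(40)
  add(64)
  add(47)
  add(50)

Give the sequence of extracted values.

[70, 66, 69, 65, 63, 62, 67, 60, 53, 54, 52, 57]

insert 70 → {70}
insert 60 → {70, 60}
insert 62 → {70, 62, 60}
insert 66 → {70, 66, 62, 60}
insert 43 → {70, 66, 62, 60, 43}
remove-max → 70; now {66, 62, 60, 43}
insert 49 → {66, 62, 60, 49, 43}
remove-max → 66; now {62, 60, 49, 43}
insert 48 → {62, 60, 49, 48, 43}
insert 65 → {65, 62, 60, 49, 48, 43}
insert 69 → {69, 65, 62, 60, 49, 48, 43}
remove-max → 69; now {65, 62, 60, 49, 48, 43}
remove-max → 65; now {62, 60, 49, 48, 43}
insert 63 → {63, 62, 60, 49, 48, 43}
insert 53 → {63, 62, 60, 53, 49, 48, 43}
insert 42 → {63, 62, 60, 53, 49, 48, 43, 42}
remove-max → 63; now {62, 60, 53, 49, 48, 43, 42}
remove-max → 62; now {60, 53, 49, 48, 43, 42}
insert 67 → {67, 60, 53, 49, 48, 43, 42}
remove-max → 67; now {60, 53, 49, 48, 43, 42}
remove-max → 60; now {53, 49, 48, 43, 42}
remove-max → 53; now {49, 48, 43, 42}
insert 46 → {49, 48, 46, 43, 42}
insert 54 → {54, 49, 48, 46, 43, 42}
insert 52 → {54, 52, 49, 48, 46, 43, 42}
remove-max → 54; now {52, 49, 48, 46, 43, 42}
remove-max → 52; now {49, 48, 46, 43, 42}
insert 57 → {57, 49, 48, 46, 43, 42}
insert 55 → {57, 55, 49, 48, 46, 43, 42}
remove-max → 57; now {55, 49, 48, 46, 43, 42}
insert 40 → {55, 49, 48, 46, 43, 42, 40}
insert 64 → {64, 55, 49, 48, 46, 43, 42, 40}
insert 47 → {64, 55, 49, 48, 47, 46, 43, 42, 40}
insert 50 → {64, 55, 50, 49, 48, 47, 46, 43, 42, 40}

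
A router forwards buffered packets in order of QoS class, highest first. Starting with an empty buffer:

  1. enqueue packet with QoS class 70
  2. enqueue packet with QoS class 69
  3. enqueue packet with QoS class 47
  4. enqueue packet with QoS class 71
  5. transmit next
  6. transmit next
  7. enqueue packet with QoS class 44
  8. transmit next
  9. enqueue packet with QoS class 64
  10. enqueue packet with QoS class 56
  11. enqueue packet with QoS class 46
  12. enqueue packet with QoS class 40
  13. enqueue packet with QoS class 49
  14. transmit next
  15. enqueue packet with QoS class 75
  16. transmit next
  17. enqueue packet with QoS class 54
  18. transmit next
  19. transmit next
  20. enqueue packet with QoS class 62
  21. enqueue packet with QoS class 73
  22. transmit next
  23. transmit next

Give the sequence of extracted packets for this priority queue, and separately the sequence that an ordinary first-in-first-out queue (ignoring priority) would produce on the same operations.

priority queue: [71, 70, 69, 64, 75, 56, 54, 73, 62]; FIFO queue: 70 → 69 → 47 → 71 → 44 → 64 → 56 → 46 → 40

insert 70 → {70}
insert 69 → {70, 69}
insert 47 → {70, 69, 47}
insert 71 → {71, 70, 69, 47}
transmit next → 71; now {70, 69, 47}
transmit next → 70; now {69, 47}
insert 44 → {69, 47, 44}
transmit next → 69; now {47, 44}
insert 64 → {64, 47, 44}
insert 56 → {64, 56, 47, 44}
insert 46 → {64, 56, 47, 46, 44}
insert 40 → {64, 56, 47, 46, 44, 40}
insert 49 → {64, 56, 49, 47, 46, 44, 40}
transmit next → 64; now {56, 49, 47, 46, 44, 40}
insert 75 → {75, 56, 49, 47, 46, 44, 40}
transmit next → 75; now {56, 49, 47, 46, 44, 40}
insert 54 → {56, 54, 49, 47, 46, 44, 40}
transmit next → 56; now {54, 49, 47, 46, 44, 40}
transmit next → 54; now {49, 47, 46, 44, 40}
insert 62 → {62, 49, 47, 46, 44, 40}
insert 73 → {73, 62, 49, 47, 46, 44, 40}
transmit next → 73; now {62, 49, 47, 46, 44, 40}
transmit next → 62; now {49, 47, 46, 44, 40}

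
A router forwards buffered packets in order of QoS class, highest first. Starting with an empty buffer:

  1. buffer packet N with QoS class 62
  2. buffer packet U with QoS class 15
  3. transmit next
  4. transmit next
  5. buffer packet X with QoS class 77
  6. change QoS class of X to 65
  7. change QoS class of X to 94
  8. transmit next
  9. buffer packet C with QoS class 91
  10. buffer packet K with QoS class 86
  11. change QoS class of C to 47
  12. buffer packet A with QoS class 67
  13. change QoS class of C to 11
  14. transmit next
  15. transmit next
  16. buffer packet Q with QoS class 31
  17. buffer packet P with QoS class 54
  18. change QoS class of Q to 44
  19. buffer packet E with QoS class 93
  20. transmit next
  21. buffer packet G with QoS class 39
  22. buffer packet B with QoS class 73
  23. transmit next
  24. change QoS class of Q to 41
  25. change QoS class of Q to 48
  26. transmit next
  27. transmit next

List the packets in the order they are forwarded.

[N, U, X, K, A, E, B, P, Q]

add N (QoS class 62) → {N:62}
add U (QoS class 15) → {N:62, U:15}
transmit next → N; now {U:15}
transmit next → U; now {}
add X (QoS class 77) → {X:77}
update X to QoS class 65 → {X:65}
update X to QoS class 94 → {X:94}
transmit next → X; now {}
add C (QoS class 91) → {C:91}
add K (QoS class 86) → {C:91, K:86}
update C to QoS class 47 → {K:86, C:47}
add A (QoS class 67) → {K:86, A:67, C:47}
update C to QoS class 11 → {K:86, A:67, C:11}
transmit next → K; now {A:67, C:11}
transmit next → A; now {C:11}
add Q (QoS class 31) → {Q:31, C:11}
add P (QoS class 54) → {P:54, Q:31, C:11}
update Q to QoS class 44 → {P:54, Q:44, C:11}
add E (QoS class 93) → {E:93, P:54, Q:44, C:11}
transmit next → E; now {P:54, Q:44, C:11}
add G (QoS class 39) → {P:54, Q:44, G:39, C:11}
add B (QoS class 73) → {B:73, P:54, Q:44, G:39, C:11}
transmit next → B; now {P:54, Q:44, G:39, C:11}
update Q to QoS class 41 → {P:54, Q:41, G:39, C:11}
update Q to QoS class 48 → {P:54, Q:48, G:39, C:11}
transmit next → P; now {Q:48, G:39, C:11}
transmit next → Q; now {G:39, C:11}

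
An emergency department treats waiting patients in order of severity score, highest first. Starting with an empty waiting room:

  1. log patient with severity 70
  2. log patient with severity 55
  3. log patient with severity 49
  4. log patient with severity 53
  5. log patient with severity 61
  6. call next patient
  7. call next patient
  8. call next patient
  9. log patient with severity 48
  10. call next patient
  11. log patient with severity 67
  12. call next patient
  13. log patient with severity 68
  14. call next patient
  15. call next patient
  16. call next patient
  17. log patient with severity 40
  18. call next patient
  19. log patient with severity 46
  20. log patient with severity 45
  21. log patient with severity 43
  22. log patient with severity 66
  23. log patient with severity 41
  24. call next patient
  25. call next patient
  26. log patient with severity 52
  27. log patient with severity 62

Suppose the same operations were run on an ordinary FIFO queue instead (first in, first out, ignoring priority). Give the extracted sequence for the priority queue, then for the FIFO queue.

insert 70 → {70}
insert 55 → {70, 55}
insert 49 → {70, 55, 49}
insert 53 → {70, 55, 53, 49}
insert 61 → {70, 61, 55, 53, 49}
call next patient → 70; now {61, 55, 53, 49}
call next patient → 61; now {55, 53, 49}
call next patient → 55; now {53, 49}
insert 48 → {53, 49, 48}
call next patient → 53; now {49, 48}
insert 67 → {67, 49, 48}
call next patient → 67; now {49, 48}
insert 68 → {68, 49, 48}
call next patient → 68; now {49, 48}
call next patient → 49; now {48}
call next patient → 48; now {}
insert 40 → {40}
call next patient → 40; now {}
insert 46 → {46}
insert 45 → {46, 45}
insert 43 → {46, 45, 43}
insert 66 → {66, 46, 45, 43}
insert 41 → {66, 46, 45, 43, 41}
call next patient → 66; now {46, 45, 43, 41}
call next patient → 46; now {45, 43, 41}
insert 52 → {52, 45, 43, 41}
insert 62 → {62, 52, 45, 43, 41}

priority queue: [70, 61, 55, 53, 67, 68, 49, 48, 40, 66, 46]; FIFO queue: 70, 55, 49, 53, 61, 48, 67, 68, 40, 46, 45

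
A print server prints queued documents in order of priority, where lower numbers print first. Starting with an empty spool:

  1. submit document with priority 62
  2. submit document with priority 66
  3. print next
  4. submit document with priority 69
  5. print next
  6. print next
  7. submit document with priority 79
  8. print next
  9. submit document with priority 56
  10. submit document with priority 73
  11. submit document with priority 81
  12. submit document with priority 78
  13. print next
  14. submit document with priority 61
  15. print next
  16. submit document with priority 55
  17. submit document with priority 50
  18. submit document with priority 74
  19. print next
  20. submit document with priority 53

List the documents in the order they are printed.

62, 66, 69, 79, 56, 61, 50

insert 62 → {62}
insert 66 → {62, 66}
print next → 62; now {66}
insert 69 → {66, 69}
print next → 66; now {69}
print next → 69; now {}
insert 79 → {79}
print next → 79; now {}
insert 56 → {56}
insert 73 → {56, 73}
insert 81 → {56, 73, 81}
insert 78 → {56, 73, 78, 81}
print next → 56; now {73, 78, 81}
insert 61 → {61, 73, 78, 81}
print next → 61; now {73, 78, 81}
insert 55 → {55, 73, 78, 81}
insert 50 → {50, 55, 73, 78, 81}
insert 74 → {50, 55, 73, 74, 78, 81}
print next → 50; now {55, 73, 74, 78, 81}
insert 53 → {53, 55, 73, 74, 78, 81}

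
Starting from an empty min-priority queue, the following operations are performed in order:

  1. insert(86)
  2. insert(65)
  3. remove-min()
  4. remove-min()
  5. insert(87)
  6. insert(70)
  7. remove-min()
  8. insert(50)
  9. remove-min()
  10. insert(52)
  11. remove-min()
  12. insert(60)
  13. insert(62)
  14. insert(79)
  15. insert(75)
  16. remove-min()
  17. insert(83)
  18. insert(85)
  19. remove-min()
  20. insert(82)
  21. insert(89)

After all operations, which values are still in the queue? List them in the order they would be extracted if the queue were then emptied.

insert 86 → {86}
insert 65 → {65, 86}
remove-min → 65; now {86}
remove-min → 86; now {}
insert 87 → {87}
insert 70 → {70, 87}
remove-min → 70; now {87}
insert 50 → {50, 87}
remove-min → 50; now {87}
insert 52 → {52, 87}
remove-min → 52; now {87}
insert 60 → {60, 87}
insert 62 → {60, 62, 87}
insert 79 → {60, 62, 79, 87}
insert 75 → {60, 62, 75, 79, 87}
remove-min → 60; now {62, 75, 79, 87}
insert 83 → {62, 75, 79, 83, 87}
insert 85 → {62, 75, 79, 83, 85, 87}
remove-min → 62; now {75, 79, 83, 85, 87}
insert 82 → {75, 79, 82, 83, 85, 87}
insert 89 → {75, 79, 82, 83, 85, 87, 89}

75 → 79 → 82 → 83 → 85 → 87 → 89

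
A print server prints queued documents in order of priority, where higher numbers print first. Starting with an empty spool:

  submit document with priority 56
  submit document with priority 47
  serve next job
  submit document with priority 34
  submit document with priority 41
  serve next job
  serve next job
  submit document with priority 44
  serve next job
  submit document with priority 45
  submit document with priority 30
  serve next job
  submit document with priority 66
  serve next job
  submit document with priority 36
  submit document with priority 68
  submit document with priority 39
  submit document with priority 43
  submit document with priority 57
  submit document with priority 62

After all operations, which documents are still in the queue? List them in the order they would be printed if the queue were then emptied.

insert 56 → {56}
insert 47 → {56, 47}
serve next job → 56; now {47}
insert 34 → {47, 34}
insert 41 → {47, 41, 34}
serve next job → 47; now {41, 34}
serve next job → 41; now {34}
insert 44 → {44, 34}
serve next job → 44; now {34}
insert 45 → {45, 34}
insert 30 → {45, 34, 30}
serve next job → 45; now {34, 30}
insert 66 → {66, 34, 30}
serve next job → 66; now {34, 30}
insert 36 → {36, 34, 30}
insert 68 → {68, 36, 34, 30}
insert 39 → {68, 39, 36, 34, 30}
insert 43 → {68, 43, 39, 36, 34, 30}
insert 57 → {68, 57, 43, 39, 36, 34, 30}
insert 62 → {68, 62, 57, 43, 39, 36, 34, 30}

68 → 62 → 57 → 43 → 39 → 36 → 34 → 30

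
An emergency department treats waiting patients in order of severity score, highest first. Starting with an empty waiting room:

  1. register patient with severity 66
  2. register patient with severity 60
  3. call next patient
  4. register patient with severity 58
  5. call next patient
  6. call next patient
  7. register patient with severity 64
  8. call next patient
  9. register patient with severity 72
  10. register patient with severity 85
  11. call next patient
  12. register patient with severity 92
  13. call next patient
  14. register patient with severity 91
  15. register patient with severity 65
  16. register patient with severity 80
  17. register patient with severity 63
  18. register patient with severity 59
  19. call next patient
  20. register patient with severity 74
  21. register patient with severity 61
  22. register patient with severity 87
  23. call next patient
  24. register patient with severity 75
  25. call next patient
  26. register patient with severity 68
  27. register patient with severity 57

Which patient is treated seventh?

91

insert 66 → {66}
insert 60 → {66, 60}
call next patient → 66; now {60}
insert 58 → {60, 58}
call next patient → 60; now {58}
call next patient → 58; now {}
insert 64 → {64}
call next patient → 64; now {}
insert 72 → {72}
insert 85 → {85, 72}
call next patient → 85; now {72}
insert 92 → {92, 72}
call next patient → 92; now {72}
insert 91 → {91, 72}
insert 65 → {91, 72, 65}
insert 80 → {91, 80, 72, 65}
insert 63 → {91, 80, 72, 65, 63}
insert 59 → {91, 80, 72, 65, 63, 59}
call next patient → 91; now {80, 72, 65, 63, 59}
insert 74 → {80, 74, 72, 65, 63, 59}
insert 61 → {80, 74, 72, 65, 63, 61, 59}
insert 87 → {87, 80, 74, 72, 65, 63, 61, 59}
call next patient → 87; now {80, 74, 72, 65, 63, 61, 59}
insert 75 → {80, 75, 74, 72, 65, 63, 61, 59}
call next patient → 80; now {75, 74, 72, 65, 63, 61, 59}
insert 68 → {75, 74, 72, 68, 65, 63, 61, 59}
insert 57 → {75, 74, 72, 68, 65, 63, 61, 59, 57}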